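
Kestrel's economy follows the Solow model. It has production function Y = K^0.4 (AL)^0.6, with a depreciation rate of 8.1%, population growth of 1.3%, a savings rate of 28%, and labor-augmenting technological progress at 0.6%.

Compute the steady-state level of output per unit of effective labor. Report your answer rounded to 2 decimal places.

In steady state, investment equals break-even investment: s·k^α = (n + g + δ)·k.
Rearranging, k^(1−α) = s / (n + g + δ).
k^0.6 = 0.28 / (0.013 + 0.006 + 0.081) = 0.28 / 0.100 = 2.8000
k* = 2.8000^(1/0.6) ≈ 5.5624
y* = (k*)^α = 5.5624^0.4 ≈ 1.9866

y* ≈ 1.99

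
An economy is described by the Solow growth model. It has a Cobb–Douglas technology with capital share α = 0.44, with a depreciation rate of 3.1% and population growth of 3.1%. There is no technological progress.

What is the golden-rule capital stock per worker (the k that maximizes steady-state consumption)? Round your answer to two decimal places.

The golden rule sets f'(k) = n + δ, i.e. α·k^(α−1) = n + δ.
So k^(1−α) = α / (n + δ) = 0.44 / 0.062 = 7.0968.
k_gold = 7.0968^(1/0.56) ≈ 33.0944

k_gold ≈ 33.09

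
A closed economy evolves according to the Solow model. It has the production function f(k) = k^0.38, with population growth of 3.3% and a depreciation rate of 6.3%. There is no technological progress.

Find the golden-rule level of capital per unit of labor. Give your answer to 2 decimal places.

The golden rule sets f'(k) = n + δ, i.e. α·k^(α−1) = n + δ.
So k^(1−α) = α / (n + δ) = 0.38 / 0.096 = 3.9583.
k_gold = 3.9583^(1/0.62) ≈ 9.1986

k_gold ≈ 9.20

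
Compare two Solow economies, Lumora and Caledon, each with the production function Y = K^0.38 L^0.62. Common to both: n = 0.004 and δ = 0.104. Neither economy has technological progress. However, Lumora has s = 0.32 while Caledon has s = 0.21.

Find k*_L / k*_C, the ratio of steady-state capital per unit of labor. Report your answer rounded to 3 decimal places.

ratio ≈ 1.973

Steady-state k* = [s/(n + δ)]^(1/(1−α)), so the ratio is [ (s_L/(n + δ)_L) / (s_C/(n + δ)_C) ]^1.6129.
s_L/(n + δ)_L = 0.32/0.108 = 2.9630; s_C/(n + δ)_C = 0.21/0.108 = 1.9444.
Ratio = (2.9630/1.9444)^1.6129 = 1.5239^1.6129 ≈ 1.9728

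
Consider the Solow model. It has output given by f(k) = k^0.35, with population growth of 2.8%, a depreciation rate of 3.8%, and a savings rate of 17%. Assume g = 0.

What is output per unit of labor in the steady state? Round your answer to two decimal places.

y* ≈ 1.66

Steady state requires s·f(k) = (n + δ)·k, i.e. s·k^α = (n + δ)·k.
Rearranging, k^(1−α) = s / (n + δ).
k^0.65 = 0.17 / (0.028 + 0.038) = 0.17 / 0.066 = 2.5758
k* = 2.5758^(1/0.65) ≈ 4.2872
y* = (k*)^α = 4.2872^0.35 ≈ 1.6644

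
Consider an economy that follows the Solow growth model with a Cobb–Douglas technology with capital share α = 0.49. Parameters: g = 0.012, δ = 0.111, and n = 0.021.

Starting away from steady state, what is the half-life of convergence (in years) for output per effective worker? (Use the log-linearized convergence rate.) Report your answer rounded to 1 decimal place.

Near the steady state the convergence rate is λ = (1 − α)(n + g + δ).
λ = (1 − 0.49) × 0.144 = 0.51 × 0.144 = 0.07344
Half-life = ln 2 / λ = 0.6931 / 0.07344 ≈ 9.44 years

half-life ≈ 9.4 years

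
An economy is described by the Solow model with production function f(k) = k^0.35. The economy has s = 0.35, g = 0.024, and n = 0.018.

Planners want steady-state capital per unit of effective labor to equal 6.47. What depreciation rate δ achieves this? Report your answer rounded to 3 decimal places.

At the steady state, Δk = 0, so s·k^α = (n + g + δ)·k.
So s / (n + g + δ) = (k*)^(1−α) = 6.47^0.65 = 3.3658.
Therefore n + g + δ = s / 3.3658 = 0.35 / 3.3658 = 0.1040, so δ = 0.1040 − 0.042 = 0.0620.

δ ≈ 0.062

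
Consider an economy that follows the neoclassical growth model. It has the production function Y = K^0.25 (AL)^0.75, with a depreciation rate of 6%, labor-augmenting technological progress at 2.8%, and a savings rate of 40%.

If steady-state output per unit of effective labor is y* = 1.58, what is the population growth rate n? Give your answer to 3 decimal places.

Steady state requires s·f(k) = (n + g + δ)·k, i.e. s·k^α = (n + g + δ)·k.
Since y* = [s/(n + g + δ)]^(α/(1−α)), we have s/(n + g + δ) = (y*)^((1−α)/α) = 1.58^3 = 3.9443.
Therefore n + g + δ = s / 3.9443 = 0.40 / 3.9443 = 0.1014, so n = 0.1014 − 0.088 = 0.0134.

n ≈ 0.013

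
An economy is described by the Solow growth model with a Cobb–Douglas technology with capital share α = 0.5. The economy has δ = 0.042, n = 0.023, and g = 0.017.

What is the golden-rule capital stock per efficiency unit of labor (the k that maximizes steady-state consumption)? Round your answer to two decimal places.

k_gold ≈ 37.18

The golden rule sets f'(k) = n + g + δ, i.e. α·k^(α−1) = n + g + δ.
So k^(1−α) = α / (n + g + δ) = 0.5 / 0.082 = 6.0976.
k_gold = 6.0976^(1/0.5) ≈ 37.1807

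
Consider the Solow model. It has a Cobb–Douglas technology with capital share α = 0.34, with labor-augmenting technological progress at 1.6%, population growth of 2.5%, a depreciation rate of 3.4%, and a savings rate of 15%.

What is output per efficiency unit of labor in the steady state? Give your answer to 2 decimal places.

y* = 1.43

At the steady state, Δk = 0, so s·k^α = (n + g + δ)·k.
Dividing both sides by k: k^(1−α) = s / (n + g + δ).
k^0.66 = 0.15 / (0.025 + 0.016 + 0.034) = 0.15 / 0.075 = 2.0000
k* = 2.0000^(1/0.66) ≈ 2.8583
y* = (k*)^α = 2.8583^0.34 ≈ 1.4291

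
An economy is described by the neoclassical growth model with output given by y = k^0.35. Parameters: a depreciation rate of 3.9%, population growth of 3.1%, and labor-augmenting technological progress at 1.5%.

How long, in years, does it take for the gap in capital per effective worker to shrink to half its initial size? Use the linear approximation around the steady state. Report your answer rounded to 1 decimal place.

Near the steady state the convergence rate is λ = (1 − α)(n + g + δ).
λ = (1 − 0.35) × 0.085 = 0.65 × 0.085 = 0.05525
Half-life = ln 2 / λ = 0.6931 / 0.05525 ≈ 12.54 years

about 12.5 years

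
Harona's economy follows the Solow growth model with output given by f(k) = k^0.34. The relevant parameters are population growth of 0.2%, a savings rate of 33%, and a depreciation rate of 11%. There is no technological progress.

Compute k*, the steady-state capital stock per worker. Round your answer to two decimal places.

At the steady state, Δk = 0, so s·k^α = (n + δ)·k.
Dividing both sides by k: k^(1−α) = s / (n + δ).
k^0.66 = 0.33 / (0.002 + 0.110) = 0.33 / 0.112 = 2.9464
k* = 2.9464^(1/0.66) ≈ 5.1410

k* ≈ 5.14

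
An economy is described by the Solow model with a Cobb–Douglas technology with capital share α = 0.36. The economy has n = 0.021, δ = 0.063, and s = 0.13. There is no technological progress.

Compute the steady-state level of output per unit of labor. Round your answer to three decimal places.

y* ≈ 1.278

Steady state requires s·f(k) = (n + δ)·k, i.e. s·k^α = (n + δ)·k.
Rearranging, k^(1−α) = s / (n + δ).
k^0.64 = 0.13 / (0.021 + 0.063) = 0.13 / 0.084 = 1.5476
k* = 1.5476^(1/0.64) ≈ 1.9785
y* = (k*)^α = 1.9785^0.36 ≈ 1.2784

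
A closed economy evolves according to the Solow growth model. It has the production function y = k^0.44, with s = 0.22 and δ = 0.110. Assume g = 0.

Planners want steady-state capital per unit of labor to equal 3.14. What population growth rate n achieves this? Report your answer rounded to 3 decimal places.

In steady state, investment equals break-even investment: s·k^α = (n + δ)·k.
So s / (n + δ) = (k*)^(1−α) = 3.14^0.56 = 1.8979.
Therefore n + δ = s / 1.8979 = 0.22 / 1.8979 = 0.1159, so n = 0.1159 − 0.110 = 0.0059.

n ≈ 0.006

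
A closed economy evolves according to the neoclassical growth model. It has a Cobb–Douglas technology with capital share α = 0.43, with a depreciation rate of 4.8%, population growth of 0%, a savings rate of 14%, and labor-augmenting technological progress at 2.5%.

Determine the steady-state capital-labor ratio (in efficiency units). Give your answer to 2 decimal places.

k* = 3.13

In steady state, investment equals break-even investment: s·k^α = (n + g + δ)·k.
Rearranging, k^(1−α) = s / (n + g + δ).
k^0.57 = 0.14 / (0.000 + 0.025 + 0.048) = 0.14 / 0.073 = 1.9178
k* = 1.9178^(1/0.57) ≈ 3.1343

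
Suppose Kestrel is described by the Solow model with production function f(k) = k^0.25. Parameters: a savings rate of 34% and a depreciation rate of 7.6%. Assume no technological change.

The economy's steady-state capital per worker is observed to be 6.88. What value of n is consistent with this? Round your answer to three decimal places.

n ≈ 0.004

Steady state requires s·f(k) = (n + δ)·k, i.e. s·k^α = (n + δ)·k.
So s / (n + δ) = (k*)^(1−α) = 6.88^0.75 = 4.2481.
Therefore n + δ = s / 4.2481 = 0.34 / 4.2481 = 0.0800, so n = 0.0800 − 0.076 = 0.0040.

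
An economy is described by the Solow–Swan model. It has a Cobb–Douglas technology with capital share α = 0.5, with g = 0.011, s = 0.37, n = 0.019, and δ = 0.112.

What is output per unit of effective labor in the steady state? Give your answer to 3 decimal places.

y* ≈ 2.606

In steady state, investment equals break-even investment: s·k^α = (n + g + δ)·k.
Rearranging, k^(1−α) = s / (n + g + δ).
k^0.5 = 0.37 / (0.019 + 0.011 + 0.112) = 0.37 / 0.142 = 2.6056
k* = 2.6056^(1/0.5) ≈ 6.7892
y* = (k*)^α = 6.7892^0.5 ≈ 2.6056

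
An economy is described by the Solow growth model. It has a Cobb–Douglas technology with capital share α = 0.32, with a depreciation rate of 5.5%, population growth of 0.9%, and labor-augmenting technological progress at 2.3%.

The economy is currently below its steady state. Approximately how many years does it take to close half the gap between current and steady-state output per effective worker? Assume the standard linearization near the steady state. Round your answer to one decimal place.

Near the steady state the convergence rate is λ = (1 − α)(n + g + δ).
λ = (1 − 0.32) × 0.087 = 0.68 × 0.087 = 0.05916
Half-life = ln 2 / λ = 0.6931 / 0.05916 ≈ 11.72 years

about 11.7 years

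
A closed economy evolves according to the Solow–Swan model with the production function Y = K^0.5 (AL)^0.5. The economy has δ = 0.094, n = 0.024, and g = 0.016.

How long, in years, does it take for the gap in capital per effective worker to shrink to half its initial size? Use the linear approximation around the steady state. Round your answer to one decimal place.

Near the steady state the convergence rate is λ = (1 − α)(n + g + δ).
λ = (1 − 0.5) × 0.134 = 0.5 × 0.134 = 0.0670
Half-life = ln 2 / λ = 0.6931 / 0.0670 ≈ 10.34 years

t_½ ≈ 10.3 years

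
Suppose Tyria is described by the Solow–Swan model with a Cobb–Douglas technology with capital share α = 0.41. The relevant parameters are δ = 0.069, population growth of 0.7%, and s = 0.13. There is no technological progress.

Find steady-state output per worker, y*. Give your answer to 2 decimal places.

y* = 1.45

In steady state, investment equals break-even investment: s·k^α = (n + δ)·k.
Dividing both sides by k: k^(1−α) = s / (n + δ).
k^0.59 = 0.13 / (0.007 + 0.069) = 0.13 / 0.076 = 1.7105
k* = 1.7105^(1/0.59) ≈ 2.4838
y* = (k*)^α = 2.4838^0.41 ≈ 1.4521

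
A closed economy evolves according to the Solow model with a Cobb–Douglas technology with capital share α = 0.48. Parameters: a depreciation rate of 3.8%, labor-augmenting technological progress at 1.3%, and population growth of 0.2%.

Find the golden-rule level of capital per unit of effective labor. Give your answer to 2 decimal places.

The golden rule sets f'(k) = n + g + δ, i.e. α·k^(α−1) = n + g + δ.
So k^(1−α) = α / (n + g + δ) = 0.48 / 0.053 = 9.0566.
k_gold = 9.0566^(1/0.52) ≈ 69.2337

k_gold ≈ 69.23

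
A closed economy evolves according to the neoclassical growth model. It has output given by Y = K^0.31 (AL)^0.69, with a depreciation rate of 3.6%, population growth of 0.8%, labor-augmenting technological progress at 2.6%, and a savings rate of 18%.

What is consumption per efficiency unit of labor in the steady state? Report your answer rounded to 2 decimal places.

At the steady state, Δk = 0, so s·k^α = (n + g + δ)·k.
Rearranging, k^(1−α) = s / (n + g + δ).
k^0.69 = 0.18 / (0.008 + 0.026 + 0.036) = 0.18 / 0.070 = 2.5714
k* = 2.5714^(1/0.69) ≈ 3.9305
y* = (k*)^α = 3.9305^0.31 ≈ 1.5285
c* = (1 − s)·y* = (1 − 0.18) × 1.5285 ≈ 1.2534

c* ≈ 1.25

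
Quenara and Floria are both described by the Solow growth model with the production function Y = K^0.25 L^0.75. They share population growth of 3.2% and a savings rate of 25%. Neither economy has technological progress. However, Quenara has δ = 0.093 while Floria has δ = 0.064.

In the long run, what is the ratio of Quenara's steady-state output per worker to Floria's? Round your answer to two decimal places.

y*_Q / y*_F ≈ 0.92

Steady-state y* = [s/(n + δ)]^(α/(1−α)), so the ratio is [ (s_Q/(n + δ)_Q) / (s_F/(n + δ)_F) ]^0.3333.
s_Q/(n + δ)_Q = 0.25/0.125 = 2.0000; s_F/(n + δ)_F = 0.25/0.096 = 2.6042.
Ratio = (2.0000/2.6042)^0.3333 = 0.7680^0.3333 ≈ 0.9158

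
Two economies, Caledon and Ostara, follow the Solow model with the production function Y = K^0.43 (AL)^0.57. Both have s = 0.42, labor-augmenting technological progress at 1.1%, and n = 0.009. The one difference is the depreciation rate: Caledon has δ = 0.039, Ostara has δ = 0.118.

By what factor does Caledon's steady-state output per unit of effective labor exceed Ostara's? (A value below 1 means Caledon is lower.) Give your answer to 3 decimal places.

Steady-state y* = [s/(n + g + δ)]^(α/(1−α)), so the ratio is [ (s_C/(n + g + δ)_C) / (s_O/(n + g + δ)_O) ]^0.7544.
s_C/(n + g + δ)_C = 0.42/0.059 = 7.1186; s_O/(n + g + δ)_O = 0.42/0.138 = 3.0435.
Ratio = (7.1186/3.0435)^0.7544 = 2.3390^0.7544 ≈ 1.8984

y*_C / y*_O ≈ 1.898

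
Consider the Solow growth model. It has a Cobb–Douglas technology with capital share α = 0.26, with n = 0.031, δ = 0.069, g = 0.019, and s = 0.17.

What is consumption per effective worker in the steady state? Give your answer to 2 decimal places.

In steady state, investment equals break-even investment: s·k^α = (n + g + δ)·k.
Rearranging, k^(1−α) = s / (n + g + δ).
k^0.74 = 0.17 / (0.031 + 0.019 + 0.069) = 0.17 / 0.119 = 1.4286
k* = 1.4286^(1/0.74) ≈ 1.6193
y* = (k*)^α = 1.6193^0.26 ≈ 1.1335
c* = (1 − s)·y* = (1 − 0.17) × 1.1335 ≈ 0.9408

c* ≈ 0.94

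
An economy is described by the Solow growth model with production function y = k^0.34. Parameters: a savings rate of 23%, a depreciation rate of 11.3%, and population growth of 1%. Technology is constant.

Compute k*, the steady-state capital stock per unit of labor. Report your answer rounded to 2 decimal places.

k* = 2.58

In steady state, investment equals break-even investment: s·k^α = (n + δ)·k.
Rearranging, k^(1−α) = s / (n + δ).
k^0.66 = 0.23 / (0.010 + 0.113) = 0.23 / 0.123 = 1.8699
k* = 1.8699^(1/0.66) ≈ 2.5813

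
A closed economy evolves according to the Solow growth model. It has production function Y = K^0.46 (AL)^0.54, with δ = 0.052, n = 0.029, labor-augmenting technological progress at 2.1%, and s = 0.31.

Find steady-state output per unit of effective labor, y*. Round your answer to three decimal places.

Steady state requires s·f(k) = (n + g + δ)·k, i.e. s·k^α = (n + g + δ)·k.
Rearranging, k^(1−α) = s / (n + g + δ).
k^0.54 = 0.31 / (0.029 + 0.021 + 0.052) = 0.31 / 0.102 = 3.0392
k* = 3.0392^(1/0.54) ≈ 7.8343
y* = (k*)^α = 7.8343^0.46 ≈ 2.5777

y* = 2.578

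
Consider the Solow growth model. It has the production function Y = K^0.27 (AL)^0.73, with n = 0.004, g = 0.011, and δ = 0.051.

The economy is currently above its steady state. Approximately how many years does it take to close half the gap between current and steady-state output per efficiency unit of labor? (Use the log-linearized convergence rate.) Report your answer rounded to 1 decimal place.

half-life ≈ 14.4 years

Near the steady state the convergence rate is λ = (1 − α)(n + g + δ).
λ = (1 − 0.27) × 0.066 = 0.73 × 0.066 = 0.04818
Half-life = ln 2 / λ = 0.6931 / 0.04818 ≈ 14.39 years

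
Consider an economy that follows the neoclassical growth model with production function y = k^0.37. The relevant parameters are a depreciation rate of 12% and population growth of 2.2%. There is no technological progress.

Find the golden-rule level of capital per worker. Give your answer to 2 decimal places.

k_gold ≈ 4.57

The golden rule sets f'(k) = n + δ, i.e. α·k^(α−1) = n + δ.
So k^(1−α) = α / (n + δ) = 0.37 / 0.142 = 2.6056.
k_gold = 2.6056^(1/0.63) ≈ 4.5727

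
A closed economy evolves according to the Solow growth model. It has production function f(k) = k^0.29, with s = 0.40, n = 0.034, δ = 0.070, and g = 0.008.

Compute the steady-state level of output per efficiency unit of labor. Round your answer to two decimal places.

y* = 1.68

In steady state, investment equals break-even investment: s·k^α = (n + g + δ)·k.
Rearranging, k^(1−α) = s / (n + g + δ).
k^0.71 = 0.40 / (0.034 + 0.008 + 0.070) = 0.40 / 0.112 = 3.5714
k* = 3.5714^(1/0.71) ≈ 6.0068
y* = (k*)^α = 6.0068^0.29 ≈ 1.6819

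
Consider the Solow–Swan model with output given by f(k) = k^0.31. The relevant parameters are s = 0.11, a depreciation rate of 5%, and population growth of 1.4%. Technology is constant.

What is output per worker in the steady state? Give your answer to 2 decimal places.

In steady state, investment equals break-even investment: s·k^α = (n + δ)·k.
Dividing both sides by k: k^(1−α) = s / (n + δ).
k^0.69 = 0.11 / (0.014 + 0.050) = 0.11 / 0.064 = 1.7188
k* = 1.7188^(1/0.69) ≈ 2.1923
y* = (k*)^α = 2.1923^0.31 ≈ 1.2755

y* ≈ 1.28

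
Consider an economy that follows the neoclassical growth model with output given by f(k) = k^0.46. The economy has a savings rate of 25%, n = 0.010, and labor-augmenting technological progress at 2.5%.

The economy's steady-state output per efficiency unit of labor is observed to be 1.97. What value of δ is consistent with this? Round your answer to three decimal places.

At the steady state, Δk = 0, so s·k^α = (n + g + δ)·k.
Since y* = [s/(n + g + δ)]^(α/(1−α)), we have s/(n + g + δ) = (y*)^((1−α)/α) = 1.97^1.1739 = 2.2165.
Therefore n + g + δ = s / 2.2165 = 0.25 / 2.2165 = 0.1128, so δ = 0.1128 − 0.035 = 0.0778.

δ ≈ 0.078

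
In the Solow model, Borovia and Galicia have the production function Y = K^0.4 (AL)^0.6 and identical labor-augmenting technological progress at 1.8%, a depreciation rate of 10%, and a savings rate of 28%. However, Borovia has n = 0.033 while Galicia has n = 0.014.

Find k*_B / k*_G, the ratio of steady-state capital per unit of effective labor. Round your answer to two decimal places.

k*_B / k*_G ≈ 0.80

Steady-state k* = [s/(n + g + δ)]^(1/(1−α)), so the ratio is [ (s_B/(n + g + δ)_B) / (s_G/(n + g + δ)_G) ]^1.6667.
s_B/(n + g + δ)_B = 0.28/0.151 = 1.8543; s_G/(n + g + δ)_G = 0.28/0.132 = 2.1212.
Ratio = (1.8543/2.1212)^1.6667 = 0.8742^1.6667 ≈ 0.7993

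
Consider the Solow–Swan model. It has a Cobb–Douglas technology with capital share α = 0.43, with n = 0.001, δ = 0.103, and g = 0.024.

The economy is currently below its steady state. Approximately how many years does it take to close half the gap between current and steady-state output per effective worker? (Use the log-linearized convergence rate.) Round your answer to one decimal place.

Near the steady state the convergence rate is λ = (1 − α)(n + g + δ).
λ = (1 − 0.43) × 0.128 = 0.57 × 0.128 = 0.07296
Half-life = ln 2 / λ = 0.6931 / 0.07296 ≈ 9.50 years

about 9.5 years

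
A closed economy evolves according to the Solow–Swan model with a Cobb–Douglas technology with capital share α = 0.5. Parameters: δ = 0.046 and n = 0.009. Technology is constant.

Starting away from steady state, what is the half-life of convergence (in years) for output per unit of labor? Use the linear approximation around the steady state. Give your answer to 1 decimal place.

Near the steady state the convergence rate is λ = (1 − α)(n + δ).
λ = (1 − 0.5) × 0.055 = 0.5 × 0.055 = 0.0275
Half-life = ln 2 / λ = 0.6931 / 0.0275 ≈ 25.20 years

about 25.2 years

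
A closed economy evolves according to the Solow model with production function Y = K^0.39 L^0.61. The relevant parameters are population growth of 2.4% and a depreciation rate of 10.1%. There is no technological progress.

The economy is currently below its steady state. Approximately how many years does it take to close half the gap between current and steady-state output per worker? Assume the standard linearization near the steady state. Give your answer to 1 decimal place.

about 9.1 years

Near the steady state the convergence rate is λ = (1 − α)(n + δ).
λ = (1 − 0.39) × 0.125 = 0.61 × 0.125 = 0.07625
Half-life = ln 2 / λ = 0.6931 / 0.07625 ≈ 9.09 years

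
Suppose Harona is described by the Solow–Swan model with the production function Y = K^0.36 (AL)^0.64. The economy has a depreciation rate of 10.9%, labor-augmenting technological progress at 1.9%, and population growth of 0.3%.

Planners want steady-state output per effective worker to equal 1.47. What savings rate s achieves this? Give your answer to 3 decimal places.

s ≈ 0.260

At the steady state, Δk = 0, so s·k^α = (n + g + δ)·k.
Since y* = [s/(n + g + δ)]^(α/(1−α)), we have s/(n + g + δ) = (y*)^((1−α)/α) = 1.47^1.7778 = 1.9836.
Therefore s = 1.9836 × (n + g + δ) = 1.9836 × 0.131 = 0.2599.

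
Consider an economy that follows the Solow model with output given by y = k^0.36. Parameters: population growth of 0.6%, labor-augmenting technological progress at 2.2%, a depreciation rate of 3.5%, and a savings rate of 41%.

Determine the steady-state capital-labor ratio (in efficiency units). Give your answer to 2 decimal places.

Steady state requires s·f(k) = (n + g + δ)·k, i.e. s·k^α = (n + g + δ)·k.
Rearranging, k^(1−α) = s / (n + g + δ).
k^0.64 = 0.41 / (0.006 + 0.022 + 0.035) = 0.41 / 0.063 = 6.5079
k* = 6.5079^(1/0.64) ≈ 18.6639

k* ≈ 18.66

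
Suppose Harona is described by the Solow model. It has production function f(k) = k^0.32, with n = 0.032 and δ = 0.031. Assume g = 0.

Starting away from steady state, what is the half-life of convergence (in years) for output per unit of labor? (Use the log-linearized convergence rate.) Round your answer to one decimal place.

half-life ≈ 16.2 years

Near the steady state the convergence rate is λ = (1 − α)(n + δ).
λ = (1 − 0.32) × 0.063 = 0.68 × 0.063 = 0.04284
Half-life = ln 2 / λ = 0.6931 / 0.04284 ≈ 16.18 years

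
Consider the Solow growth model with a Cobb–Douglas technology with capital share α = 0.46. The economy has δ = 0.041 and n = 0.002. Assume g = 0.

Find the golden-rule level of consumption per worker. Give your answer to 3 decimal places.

c_gold ≈ 4.066

At the golden rule, f'(k) = n + δ, so α·k^(α−1) = n + δ and k_gold = (α/(n + δ))^(1/(1−α)).
k_gold = (0.46/0.043)^(1/0.54) = 10.6977^1.8519 ≈ 80.5644
c_gold = f(k_gold) − (n + δ)·k_gold = 7.5305 − 0.043×80.5644 ≈ 4.0662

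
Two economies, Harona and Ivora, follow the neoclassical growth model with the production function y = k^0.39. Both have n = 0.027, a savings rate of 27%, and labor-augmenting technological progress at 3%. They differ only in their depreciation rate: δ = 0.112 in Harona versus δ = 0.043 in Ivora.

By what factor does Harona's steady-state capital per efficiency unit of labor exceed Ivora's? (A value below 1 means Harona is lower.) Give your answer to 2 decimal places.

Steady-state k* = [s/(n + g + δ)]^(1/(1−α)), so the ratio is [ (s_H/(n + g + δ)_H) / (s_I/(n + g + δ)_I) ]^1.6393.
s_H/(n + g + δ)_H = 0.27/0.169 = 1.5976; s_I/(n + g + δ)_I = 0.27/0.100 = 2.7000.
Ratio = (1.5976/2.7000)^1.6393 = 0.5917^1.6393 ≈ 0.4231

k*_H / k*_I ≈ 0.42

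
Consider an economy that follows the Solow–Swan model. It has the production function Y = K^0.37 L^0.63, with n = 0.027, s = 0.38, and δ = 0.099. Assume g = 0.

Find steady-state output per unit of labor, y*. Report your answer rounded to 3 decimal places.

At the steady state, Δk = 0, so s·k^α = (n + δ)·k.
Rearranging, k^(1−α) = s / (n + δ).
k^0.63 = 0.38 / (0.027 + 0.099) = 0.38 / 0.126 = 3.0159
k* = 3.0159^(1/0.63) ≈ 5.7674
y* = (k*)^α = 5.7674^0.37 ≈ 1.9123

y* = 1.912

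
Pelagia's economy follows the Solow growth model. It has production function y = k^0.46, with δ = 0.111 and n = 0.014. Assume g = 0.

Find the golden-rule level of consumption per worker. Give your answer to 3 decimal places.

c_gold ≈ 1.638

At the golden rule, f'(k) = n + δ, so α·k^(α−1) = n + δ and k_gold = (α/(n + δ))^(1/(1−α)).
k_gold = (0.46/0.125)^(1/0.54) = 3.6800^1.8519 ≈ 11.1659
c_gold = f(k_gold) − (n + δ)·k_gold = 3.0341 − 0.125×11.1659 ≈ 1.6384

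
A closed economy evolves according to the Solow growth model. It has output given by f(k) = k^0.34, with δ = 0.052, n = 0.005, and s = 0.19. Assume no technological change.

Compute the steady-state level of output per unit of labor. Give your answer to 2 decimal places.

Steady state requires s·f(k) = (n + δ)·k, i.e. s·k^α = (n + δ)·k.
Rearranging, k^(1−α) = s / (n + δ).
k^0.66 = 0.19 / (0.005 + 0.052) = 0.19 / 0.057 = 3.3333
k* = 3.3333^(1/0.66) ≈ 6.1977
y* = (k*)^α = 6.1977^0.34 ≈ 1.8593

y* = 1.86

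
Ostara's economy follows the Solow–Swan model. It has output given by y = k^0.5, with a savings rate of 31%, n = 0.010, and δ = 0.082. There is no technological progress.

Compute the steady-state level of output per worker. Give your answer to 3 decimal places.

y* ≈ 3.370

In steady state, investment equals break-even investment: s·k^α = (n + δ)·k.
Dividing both sides by k: k^(1−α) = s / (n + δ).
k^0.5 = 0.31 / (0.010 + 0.082) = 0.31 / 0.092 = 3.3696
k* = 3.3696^(1/0.5) ≈ 11.3542
y* = (k*)^α = 11.3542^0.5 ≈ 3.3696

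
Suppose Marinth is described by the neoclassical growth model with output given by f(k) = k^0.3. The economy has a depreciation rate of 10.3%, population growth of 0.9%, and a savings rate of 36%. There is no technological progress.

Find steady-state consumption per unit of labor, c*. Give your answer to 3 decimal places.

c* = 1.056

In steady state, investment equals break-even investment: s·k^α = (n + δ)·k.
Rearranging, k^(1−α) = s / (n + δ).
k^0.7 = 0.36 / (0.009 + 0.103) = 0.36 / 0.112 = 3.2143
k* = 3.2143^(1/0.7) ≈ 5.3016
y* = (k*)^α = 5.3016^0.3 ≈ 1.6494
c* = (1 − s)·y* = (1 − 0.36) × 1.6494 ≈ 1.0556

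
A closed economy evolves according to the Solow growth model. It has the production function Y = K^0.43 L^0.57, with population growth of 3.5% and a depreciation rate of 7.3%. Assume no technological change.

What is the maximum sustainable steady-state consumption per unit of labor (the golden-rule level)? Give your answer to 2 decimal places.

c_gold ≈ 1.62

At the golden rule, f'(k) = n + δ, so α·k^(α−1) = n + δ and k_gold = (α/(n + δ))^(1/(1−α)).
k_gold = (0.43/0.108)^(1/0.57) = 3.9815^1.7544 ≈ 11.2907
c_gold = f(k_gold) − (n + δ)·k_gold = 2.8358 − 0.108×11.2907 ≈ 1.6164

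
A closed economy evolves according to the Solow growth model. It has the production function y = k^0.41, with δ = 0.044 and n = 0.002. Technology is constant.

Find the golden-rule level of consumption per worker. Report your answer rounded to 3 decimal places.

At the golden rule, f'(k) = n + δ, so α·k^(α−1) = n + δ and k_gold = (α/(n + δ))^(1/(1−α)).
k_gold = (0.41/0.046)^(1/0.59) = 8.9130^1.6949 ≈ 40.7564
c_gold = f(k_gold) − (n + δ)·k_gold = 4.5728 − 0.046×40.7564 ≈ 2.6980

c_gold ≈ 2.698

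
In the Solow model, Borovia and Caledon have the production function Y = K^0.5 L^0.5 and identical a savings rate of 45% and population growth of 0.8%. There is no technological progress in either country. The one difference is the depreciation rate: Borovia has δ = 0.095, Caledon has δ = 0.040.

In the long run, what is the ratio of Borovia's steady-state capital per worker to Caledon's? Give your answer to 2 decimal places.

Steady-state k* = [s/(n + δ)]^(1/(1−α)), so the ratio is [ (s_B/(n + δ)_B) / (s_C/(n + δ)_C) ]^2.
s_B/(n + δ)_B = 0.45/0.103 = 4.3689; s_C/(n + δ)_C = 0.45/0.048 = 9.3750.
Ratio = (4.3689/9.3750)^2 = 0.4660^2 ≈ 0.2172

ratio ≈ 0.22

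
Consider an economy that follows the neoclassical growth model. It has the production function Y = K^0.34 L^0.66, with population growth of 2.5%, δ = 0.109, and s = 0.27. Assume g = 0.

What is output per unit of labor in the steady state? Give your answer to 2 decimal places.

At the steady state, Δk = 0, so s·k^α = (n + δ)·k.
Rearranging, k^(1−α) = s / (n + δ).
k^0.66 = 0.27 / (0.025 + 0.109) = 0.27 / 0.134 = 2.0149
k* = 2.0149^(1/0.66) ≈ 2.8906
y* = (k*)^α = 2.8906^0.34 ≈ 1.4346

y* = 1.43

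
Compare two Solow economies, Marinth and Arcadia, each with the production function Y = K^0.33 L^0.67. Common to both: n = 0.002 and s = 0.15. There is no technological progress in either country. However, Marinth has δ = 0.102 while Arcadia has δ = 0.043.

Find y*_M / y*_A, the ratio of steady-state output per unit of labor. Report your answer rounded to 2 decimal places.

Steady-state y* = [s/(n + δ)]^(α/(1−α)), so the ratio is [ (s_M/(n + δ)_M) / (s_A/(n + δ)_A) ]^0.4925.
s_M/(n + δ)_M = 0.15/0.104 = 1.4423; s_A/(n + δ)_A = 0.15/0.045 = 3.3333.
Ratio = (1.4423/3.3333)^0.4925 = 0.4327^0.4925 ≈ 0.6619

ratio ≈ 0.66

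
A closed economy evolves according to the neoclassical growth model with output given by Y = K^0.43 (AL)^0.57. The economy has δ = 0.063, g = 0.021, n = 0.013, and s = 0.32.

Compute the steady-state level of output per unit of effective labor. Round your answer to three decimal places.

At the steady state, Δk = 0, so s·k^α = (n + g + δ)·k.
Dividing both sides by k: k^(1−α) = s / (n + g + δ).
k^0.57 = 0.32 / (0.013 + 0.021 + 0.063) = 0.32 / 0.097 = 3.2990
k* = 3.2990^(1/0.57) ≈ 8.1179
y* = (k*)^α = 8.1179^0.43 ≈ 2.4607

y* = 2.461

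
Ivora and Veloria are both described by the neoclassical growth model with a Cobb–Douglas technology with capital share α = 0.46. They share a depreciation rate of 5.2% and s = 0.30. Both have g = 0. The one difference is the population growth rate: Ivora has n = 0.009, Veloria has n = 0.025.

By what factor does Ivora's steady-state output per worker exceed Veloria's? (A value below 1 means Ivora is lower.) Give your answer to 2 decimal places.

y*_I / y*_V ≈ 1.22

Steady-state y* = [s/(n + δ)]^(α/(1−α)), so the ratio is [ (s_I/(n + δ)_I) / (s_V/(n + δ)_V) ]^0.8519.
s_I/(n + δ)_I = 0.30/0.061 = 4.9180; s_V/(n + δ)_V = 0.30/0.077 = 3.8961.
Ratio = (4.9180/3.8961)^0.8519 = 1.2623^0.8519 ≈ 1.2195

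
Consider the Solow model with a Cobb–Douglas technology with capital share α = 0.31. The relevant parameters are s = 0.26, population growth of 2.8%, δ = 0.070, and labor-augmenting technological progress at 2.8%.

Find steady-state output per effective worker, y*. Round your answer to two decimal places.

y* = 1.38

Steady state requires s·f(k) = (n + g + δ)·k, i.e. s·k^α = (n + g + δ)·k.
Rearranging, k^(1−α) = s / (n + g + δ).
k^0.69 = 0.26 / (0.028 + 0.028 + 0.070) = 0.26 / 0.126 = 2.0635
k* = 2.0635^(1/0.69) ≈ 2.8573
y* = (k*)^α = 2.8573^0.31 ≈ 1.3847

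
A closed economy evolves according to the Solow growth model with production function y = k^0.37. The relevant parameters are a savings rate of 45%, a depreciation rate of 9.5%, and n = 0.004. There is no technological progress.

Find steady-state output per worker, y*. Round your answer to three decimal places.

At the steady state, Δk = 0, so s·k^α = (n + δ)·k.
Dividing both sides by k: k^(1−α) = s / (n + δ).
k^0.63 = 0.45 / (0.004 + 0.095) = 0.45 / 0.099 = 4.5455
k* = 4.5455^(1/0.63) ≈ 11.0606
y* = (k*)^α = 11.0606^0.37 ≈ 2.4333

y* = 2.433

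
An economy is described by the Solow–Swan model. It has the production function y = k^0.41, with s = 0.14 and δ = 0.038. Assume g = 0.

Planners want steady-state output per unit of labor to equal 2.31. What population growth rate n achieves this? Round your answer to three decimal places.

n ≈ 0.004

In steady state, investment equals break-even investment: s·k^α = (n + δ)·k.
Since y* = [s/(n + δ)]^(α/(1−α)), we have s/(n + δ) = (y*)^((1−α)/α) = 2.31^1.439 = 3.3361.
Therefore n + δ = s / 3.3361 = 0.14 / 3.3361 = 0.0420, so n = 0.0420 − 0.038 = 0.0040.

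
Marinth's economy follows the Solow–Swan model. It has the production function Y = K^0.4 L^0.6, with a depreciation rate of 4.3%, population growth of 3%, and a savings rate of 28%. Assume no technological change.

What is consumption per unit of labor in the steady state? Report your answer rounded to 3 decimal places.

In steady state, investment equals break-even investment: s·k^α = (n + δ)·k.
Dividing both sides by k: k^(1−α) = s / (n + δ).
k^0.6 = 0.28 / (0.030 + 0.043) = 0.28 / 0.073 = 3.8356
k* = 3.8356^(1/0.6) ≈ 9.3984
y* = (k*)^α = 9.3984^0.4 ≈ 2.4503
c* = (1 − s)·y* = (1 − 0.28) × 2.4503 ≈ 1.7642

c* = 1.764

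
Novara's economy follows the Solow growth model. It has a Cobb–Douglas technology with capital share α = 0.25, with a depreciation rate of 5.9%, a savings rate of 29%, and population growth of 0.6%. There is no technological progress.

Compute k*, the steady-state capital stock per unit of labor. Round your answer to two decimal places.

k* ≈ 7.34

In steady state, investment equals break-even investment: s·k^α = (n + δ)·k.
Rearranging, k^(1−α) = s / (n + δ).
k^0.75 = 0.29 / (0.006 + 0.059) = 0.29 / 0.065 = 4.4615
k* = 4.4615^(1/0.75) ≈ 7.3447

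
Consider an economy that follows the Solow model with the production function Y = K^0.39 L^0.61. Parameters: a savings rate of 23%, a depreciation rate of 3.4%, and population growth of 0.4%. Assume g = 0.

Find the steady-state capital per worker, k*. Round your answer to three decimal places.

At the steady state, Δk = 0, so s·k^α = (n + δ)·k.
Dividing both sides by k: k^(1−α) = s / (n + δ).
k^0.61 = 0.23 / (0.004 + 0.034) = 0.23 / 0.038 = 6.0526
k* = 6.0526^(1/0.61) ≈ 19.1369

k* = 19.137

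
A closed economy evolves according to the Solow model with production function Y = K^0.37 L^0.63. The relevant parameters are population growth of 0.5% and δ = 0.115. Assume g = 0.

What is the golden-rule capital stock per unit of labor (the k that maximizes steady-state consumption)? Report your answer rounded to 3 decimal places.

k_gold ≈ 5.973

The golden rule sets f'(k) = n + δ, i.e. α·k^(α−1) = n + δ.
So k^(1−α) = α / (n + δ) = 0.37 / 0.120 = 3.0833.
k_gold = 3.0833^(1/0.63) ≈ 5.9733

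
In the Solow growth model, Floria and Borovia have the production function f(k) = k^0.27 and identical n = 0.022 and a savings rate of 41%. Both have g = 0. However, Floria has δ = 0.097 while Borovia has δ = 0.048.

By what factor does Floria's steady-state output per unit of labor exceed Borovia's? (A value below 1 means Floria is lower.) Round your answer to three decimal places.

Steady-state y* = [s/(n + δ)]^(α/(1−α)), so the ratio is [ (s_F/(n + δ)_F) / (s_B/(n + δ)_B) ]^0.3699.
s_F/(n + δ)_F = 0.41/0.119 = 3.4454; s_B/(n + δ)_B = 0.41/0.070 = 5.8571.
Ratio = (3.4454/5.8571)^0.3699 = 0.5882^0.3699 ≈ 0.8218

y*_F / y*_B ≈ 0.822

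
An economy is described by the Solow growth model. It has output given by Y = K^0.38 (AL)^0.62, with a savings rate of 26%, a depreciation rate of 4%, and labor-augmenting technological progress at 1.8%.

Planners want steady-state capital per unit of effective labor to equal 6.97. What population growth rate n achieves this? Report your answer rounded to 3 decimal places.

At the steady state, Δk = 0, so s·k^α = (n + g + δ)·k.
So s / (n + g + δ) = (k*)^(1−α) = 6.97^0.62 = 3.3328.
Therefore n + g + δ = s / 3.3328 = 0.26 / 3.3328 = 0.0780, so n = 0.0780 − 0.058 = 0.0200.

n ≈ 0.020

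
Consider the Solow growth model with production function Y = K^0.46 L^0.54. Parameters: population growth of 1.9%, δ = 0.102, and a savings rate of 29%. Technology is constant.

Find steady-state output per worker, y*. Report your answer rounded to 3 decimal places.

y* = 2.106

Steady state requires s·f(k) = (n + δ)·k, i.e. s·k^α = (n + δ)·k.
Dividing both sides by k: k^(1−α) = s / (n + δ).
k^0.54 = 0.29 / (0.019 + 0.102) = 0.29 / 0.121 = 2.3967
k* = 2.3967^(1/0.54) ≈ 5.0465
y* = (k*)^α = 5.0465^0.46 ≈ 2.1056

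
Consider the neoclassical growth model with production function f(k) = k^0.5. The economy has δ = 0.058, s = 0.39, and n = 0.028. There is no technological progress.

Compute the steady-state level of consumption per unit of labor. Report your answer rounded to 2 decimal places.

c* ≈ 2.77

In steady state, investment equals break-even investment: s·k^α = (n + δ)·k.
Rearranging, k^(1−α) = s / (n + δ).
k^0.5 = 0.39 / (0.028 + 0.058) = 0.39 / 0.086 = 4.5349
k* = 4.5349^(1/0.5) ≈ 20.5653
y* = (k*)^α = 20.5653^0.5 ≈ 4.5349
c* = (1 − s)·y* = (1 − 0.39) × 4.5349 ≈ 2.7663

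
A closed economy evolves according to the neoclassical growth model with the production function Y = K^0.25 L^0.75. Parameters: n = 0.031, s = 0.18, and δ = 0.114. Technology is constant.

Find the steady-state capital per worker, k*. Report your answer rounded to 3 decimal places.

k* = 1.334

At the steady state, Δk = 0, so s·k^α = (n + δ)·k.
Dividing both sides by k: k^(1−α) = s / (n + δ).
k^0.75 = 0.18 / (0.031 + 0.114) = 0.18 / 0.145 = 1.2414
k* = 1.2414^(1/0.75) ≈ 1.3342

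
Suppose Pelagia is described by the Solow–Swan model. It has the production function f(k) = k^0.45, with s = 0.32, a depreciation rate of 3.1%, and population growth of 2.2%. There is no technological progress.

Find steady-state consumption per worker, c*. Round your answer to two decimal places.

c* = 2.96

At the steady state, Δk = 0, so s·k^α = (n + δ)·k.
Rearranging, k^(1−α) = s / (n + δ).
k^0.55 = 0.32 / (0.022 + 0.031) = 0.32 / 0.053 = 6.0377
k* = 6.0377^(1/0.55) ≈ 26.2885
y* = (k*)^α = 26.2885^0.45 ≈ 4.3541
c* = (1 − s)·y* = (1 − 0.32) × 4.3541 ≈ 2.9608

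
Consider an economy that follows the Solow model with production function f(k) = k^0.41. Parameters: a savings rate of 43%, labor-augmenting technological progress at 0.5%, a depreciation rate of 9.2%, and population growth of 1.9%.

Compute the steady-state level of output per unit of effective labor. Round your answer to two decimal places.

y* ≈ 2.49

At the steady state, Δk = 0, so s·k^α = (n + g + δ)·k.
Dividing both sides by k: k^(1−α) = s / (n + g + δ).
k^0.59 = 0.43 / (0.019 + 0.005 + 0.092) = 0.43 / 0.116 = 3.7069
k* = 3.7069^(1/0.59) ≈ 9.2135
y* = (k*)^α = 9.2135^0.41 ≈ 2.4855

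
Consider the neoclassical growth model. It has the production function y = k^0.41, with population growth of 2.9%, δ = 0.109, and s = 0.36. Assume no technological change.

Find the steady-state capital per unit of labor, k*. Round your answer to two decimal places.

k* = 5.08

At the steady state, Δk = 0, so s·k^α = (n + δ)·k.
Rearranging, k^(1−α) = s / (n + δ).
k^0.59 = 0.36 / (0.029 + 0.109) = 0.36 / 0.138 = 2.6087
k* = 2.6087^(1/0.59) ≈ 5.0793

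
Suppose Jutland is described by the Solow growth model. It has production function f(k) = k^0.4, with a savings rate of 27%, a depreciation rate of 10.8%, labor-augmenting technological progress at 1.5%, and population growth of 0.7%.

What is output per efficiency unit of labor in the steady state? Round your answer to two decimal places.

Steady state requires s·f(k) = (n + g + δ)·k, i.e. s·k^α = (n + g + δ)·k.
Dividing both sides by k: k^(1−α) = s / (n + g + δ).
k^0.6 = 0.27 / (0.007 + 0.015 + 0.108) = 0.27 / 0.130 = 2.0769
k* = 2.0769^(1/0.6) ≈ 3.3809
y* = (k*)^α = 3.3809^0.4 ≈ 1.6278

y* = 1.63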